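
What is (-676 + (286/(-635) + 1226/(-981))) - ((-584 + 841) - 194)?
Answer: -461408041/622935 ≈ -740.70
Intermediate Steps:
(-676 + (286/(-635) + 1226/(-981))) - ((-584 + 841) - 194) = (-676 + (286*(-1/635) + 1226*(-1/981))) - (257 - 194) = (-676 + (-286/635 - 1226/981)) - 1*63 = (-676 - 1059076/622935) - 63 = -422163136/622935 - 63 = -461408041/622935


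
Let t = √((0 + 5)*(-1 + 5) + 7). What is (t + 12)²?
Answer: 171 + 72*√3 ≈ 295.71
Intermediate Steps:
t = 3*√3 (t = √(5*4 + 7) = √(20 + 7) = √27 = 3*√3 ≈ 5.1962)
(t + 12)² = (3*√3 + 12)² = (12 + 3*√3)²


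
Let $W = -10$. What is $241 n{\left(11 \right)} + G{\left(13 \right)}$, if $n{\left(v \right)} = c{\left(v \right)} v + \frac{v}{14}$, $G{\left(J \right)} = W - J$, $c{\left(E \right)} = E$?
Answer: $\frac{410583}{14} \approx 29327.0$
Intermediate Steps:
$G{\left(J \right)} = -10 - J$
$n{\left(v \right)} = v^{2} + \frac{v}{14}$ ($n{\left(v \right)} = v v + \frac{v}{14} = v^{2} + v \frac{1}{14} = v^{2} + \frac{v}{14}$)
$241 n{\left(11 \right)} + G{\left(13 \right)} = 241 \cdot 11 \left(\frac{1}{14} + 11\right) - 23 = 241 \cdot 11 \cdot \frac{155}{14} - 23 = 241 \cdot \frac{1705}{14} - 23 = \frac{410905}{14} - 23 = \frac{410583}{14}$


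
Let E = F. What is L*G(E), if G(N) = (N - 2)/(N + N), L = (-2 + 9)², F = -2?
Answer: 49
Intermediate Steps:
E = -2
L = 49 (L = 7² = 49)
G(N) = (-2 + N)/(2*N) (G(N) = (-2 + N)/((2*N)) = (-2 + N)*(1/(2*N)) = (-2 + N)/(2*N))
L*G(E) = 49*((½)*(-2 - 2)/(-2)) = 49*((½)*(-½)*(-4)) = 49*1 = 49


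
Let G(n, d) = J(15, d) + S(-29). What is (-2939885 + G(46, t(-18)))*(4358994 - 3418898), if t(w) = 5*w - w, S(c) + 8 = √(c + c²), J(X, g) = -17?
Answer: -2763797631360 + 1880192*√203 ≈ -2.7638e+12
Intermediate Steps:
S(c) = -8 + √(c + c²)
t(w) = 4*w
G(n, d) = -25 + 2*√203 (G(n, d) = -17 + (-8 + √(-29*(1 - 29))) = -17 + (-8 + √(-29*(-28))) = -17 + (-8 + √812) = -17 + (-8 + 2*√203) = -25 + 2*√203)
(-2939885 + G(46, t(-18)))*(4358994 - 3418898) = (-2939885 + (-25 + 2*√203))*(4358994 - 3418898) = (-2939910 + 2*√203)*940096 = -2763797631360 + 1880192*√203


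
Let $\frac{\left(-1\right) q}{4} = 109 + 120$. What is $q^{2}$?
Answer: $839056$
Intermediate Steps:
$q = -916$ ($q = - 4 \left(109 + 120\right) = \left(-4\right) 229 = -916$)
$q^{2} = \left(-916\right)^{2} = 839056$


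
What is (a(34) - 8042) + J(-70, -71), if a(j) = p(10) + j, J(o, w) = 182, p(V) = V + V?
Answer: -7806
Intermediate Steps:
p(V) = 2*V
a(j) = 20 + j (a(j) = 2*10 + j = 20 + j)
(a(34) - 8042) + J(-70, -71) = ((20 + 34) - 8042) + 182 = (54 - 8042) + 182 = -7988 + 182 = -7806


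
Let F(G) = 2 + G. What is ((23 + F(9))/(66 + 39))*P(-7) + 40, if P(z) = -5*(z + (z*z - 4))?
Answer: -452/21 ≈ -21.524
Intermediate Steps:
P(z) = 20 - 5*z - 5*z² (P(z) = -5*(z + (z² - 4)) = -5*(z + (-4 + z²)) = -5*(-4 + z + z²) = 20 - 5*z - 5*z²)
((23 + F(9))/(66 + 39))*P(-7) + 40 = ((23 + (2 + 9))/(66 + 39))*(20 - 5*(-7) - 5*(-7)²) + 40 = ((23 + 11)/105)*(20 + 35 - 5*49) + 40 = (34*(1/105))*(20 + 35 - 245) + 40 = (34/105)*(-190) + 40 = -1292/21 + 40 = -452/21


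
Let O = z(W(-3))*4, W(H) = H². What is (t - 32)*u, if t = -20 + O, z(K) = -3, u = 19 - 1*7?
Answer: -768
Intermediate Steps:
u = 12 (u = 19 - 7 = 12)
O = -12 (O = -3*4 = -12)
t = -32 (t = -20 - 12 = -32)
(t - 32)*u = (-32 - 32)*12 = -64*12 = -768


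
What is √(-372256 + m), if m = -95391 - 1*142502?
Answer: I*√610149 ≈ 781.12*I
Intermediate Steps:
m = -237893 (m = -95391 - 142502 = -237893)
√(-372256 + m) = √(-372256 - 237893) = √(-610149) = I*√610149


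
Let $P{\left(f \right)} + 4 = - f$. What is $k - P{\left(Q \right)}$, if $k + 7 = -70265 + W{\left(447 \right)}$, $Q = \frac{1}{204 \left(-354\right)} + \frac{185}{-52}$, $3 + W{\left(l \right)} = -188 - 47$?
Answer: $- \frac{66194936851}{938808} \approx -70510.0$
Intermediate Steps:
$W{\left(l \right)} = -238$ ($W{\left(l \right)} = -3 - 235 = -238$)
$Q = - \frac{3340003}{938808}$ ($Q = \frac{1}{204} \left(- \frac{1}{354}\right) + 185 \left(- \frac{1}{52}\right) = - \frac{1}{72216} - \frac{185}{52} = - \frac{3340003}{938808} \approx -3.5577$)
$P{\left(f \right)} = -4 - f$
$k = -70510$ ($k = -7 - 70503 = -70510$)
$k - P{\left(Q \right)} = -70510 - \left(-4 - - \frac{3340003}{938808}\right) = -70510 - \left(-4 + \frac{3340003}{938808}\right) = -70510 - - \frac{415229}{938808} = -70510 + \frac{415229}{938808} = - \frac{66194936851}{938808}$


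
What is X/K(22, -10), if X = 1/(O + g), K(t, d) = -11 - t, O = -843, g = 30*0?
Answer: 1/27819 ≈ 3.5947e-5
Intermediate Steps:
g = 0
X = -1/843 (X = 1/(-843 + 0) = 1/(-843) = -1/843 ≈ -0.0011862)
X/K(22, -10) = -1/(843*(-11 - 1*22)) = -1/(843*(-11 - 22)) = -1/843/(-33) = -1/843*(-1/33) = 1/27819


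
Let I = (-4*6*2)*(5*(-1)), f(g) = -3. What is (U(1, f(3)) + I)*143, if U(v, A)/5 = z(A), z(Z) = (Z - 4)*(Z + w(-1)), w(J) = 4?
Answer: 29315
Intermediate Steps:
z(Z) = (-4 + Z)*(4 + Z) (z(Z) = (Z - 4)*(Z + 4) = (-4 + Z)*(4 + Z))
U(v, A) = -80 + 5*A² (U(v, A) = 5*(-16 + A²) = -80 + 5*A²)
I = 240 (I = -24*2*(-5) = -48*(-5) = 240)
(U(1, f(3)) + I)*143 = ((-80 + 5*(-3)²) + 240)*143 = ((-80 + 5*9) + 240)*143 = ((-80 + 45) + 240)*143 = (-35 + 240)*143 = 205*143 = 29315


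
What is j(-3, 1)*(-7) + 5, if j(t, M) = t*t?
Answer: -58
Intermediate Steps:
j(t, M) = t**2
j(-3, 1)*(-7) + 5 = (-3)**2*(-7) + 5 = 9*(-7) + 5 = -63 + 5 = -58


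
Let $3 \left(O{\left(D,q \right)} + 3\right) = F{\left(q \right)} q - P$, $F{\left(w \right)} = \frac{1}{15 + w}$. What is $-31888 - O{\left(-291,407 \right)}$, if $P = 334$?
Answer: $- \frac{13408623}{422} \approx -31774.0$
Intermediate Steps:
$O{\left(D,q \right)} = - \frac{343}{3} + \frac{q}{3 \left(15 + q\right)}$ ($O{\left(D,q \right)} = -3 + \frac{\frac{q}{15 + q} - 334}{3} = -3 + \frac{-334 + \frac{q}{15 + q}}{3} = -3 + \left(- \frac{334}{3} + \frac{q}{3 \left(15 + q\right)}\right) = - \frac{343}{3} + \frac{q}{3 \left(15 + q\right)}$)
$-31888 - O{\left(-291,407 \right)} = -31888 - \frac{-1715 - 46398}{15 + 407} = -31888 - \frac{-1715 - 46398}{422} = -31888 - \frac{1}{422} \left(-48113\right) = -31888 - - \frac{48113}{422} = -31888 + \frac{48113}{422} = - \frac{13408623}{422}$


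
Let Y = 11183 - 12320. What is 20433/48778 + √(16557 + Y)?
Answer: 20433/48778 + 2*√3855 ≈ 124.60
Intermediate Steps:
Y = -1137
20433/48778 + √(16557 + Y) = 20433/48778 + √(16557 - 1137) = 20433*(1/48778) + √15420 = 20433/48778 + 2*√3855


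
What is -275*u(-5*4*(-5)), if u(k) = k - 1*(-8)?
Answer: -29700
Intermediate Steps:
u(k) = 8 + k (u(k) = k + 8 = 8 + k)
-275*u(-5*4*(-5)) = -275*(8 - 5*4*(-5)) = -275*(8 - 20*(-5)) = -275*(8 + 100) = -275*108 = -29700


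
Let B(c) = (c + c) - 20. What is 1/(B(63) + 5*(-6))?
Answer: 1/76 ≈ 0.013158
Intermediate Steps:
B(c) = -20 + 2*c (B(c) = 2*c - 20 = -20 + 2*c)
1/(B(63) + 5*(-6)) = 1/((-20 + 2*63) + 5*(-6)) = 1/((-20 + 126) - 30) = 1/(106 - 30) = 1/76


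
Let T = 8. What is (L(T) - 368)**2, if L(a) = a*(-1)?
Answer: 141376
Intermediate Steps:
L(a) = -a
(L(T) - 368)**2 = (-1*8 - 368)**2 = (-8 - 368)**2 = (-376)**2 = 141376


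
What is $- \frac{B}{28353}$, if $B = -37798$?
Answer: $\frac{37798}{28353} \approx 1.3331$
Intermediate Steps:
$- \frac{B}{28353} = - \frac{-37798}{28353} = \left(-1\right) \left(- \frac{37798}{28353}\right) = \frac{37798}{28353}$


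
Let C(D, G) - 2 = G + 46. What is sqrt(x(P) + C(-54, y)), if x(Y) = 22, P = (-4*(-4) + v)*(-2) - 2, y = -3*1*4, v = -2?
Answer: sqrt(58) ≈ 7.6158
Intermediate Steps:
y = -12 (y = -3*4 = -12)
P = -30 (P = (-4*(-4) - 2)*(-2) - 2 = (16 - 2)*(-2) - 2 = 14*(-2) - 2 = -28 - 2 = -30)
C(D, G) = 48 + G (C(D, G) = 2 + (G + 46) = 2 + (46 + G) = 48 + G)
sqrt(x(P) + C(-54, y)) = sqrt(22 + (48 - 12)) = sqrt(22 + 36) = sqrt(58)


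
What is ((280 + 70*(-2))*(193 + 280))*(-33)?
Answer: -2185260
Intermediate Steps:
((280 + 70*(-2))*(193 + 280))*(-33) = ((280 - 140)*473)*(-33) = (140*473)*(-33) = 66220*(-33) = -2185260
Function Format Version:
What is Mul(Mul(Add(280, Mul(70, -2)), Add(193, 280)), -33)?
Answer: -2185260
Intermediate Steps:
Mul(Mul(Add(280, Mul(70, -2)), Add(193, 280)), -33) = Mul(Mul(Add(280, -140), 473), -33) = Mul(Mul(140, 473), -33) = Mul(66220, -33) = -2185260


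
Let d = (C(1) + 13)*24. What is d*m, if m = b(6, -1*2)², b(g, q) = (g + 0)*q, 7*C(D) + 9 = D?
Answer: 286848/7 ≈ 40978.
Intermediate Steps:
C(D) = -9/7 + D/7
d = 1992/7 (d = ((-9/7 + (⅐)*1) + 13)*24 = ((-9/7 + ⅐) + 13)*24 = (-8/7 + 13)*24 = (83/7)*24 = 1992/7 ≈ 284.57)
b(g, q) = g*q
m = 144 (m = (6*(-1*2))² = (6*(-2))² = (-12)² = 144)
d*m = (1992/7)*144 = 286848/7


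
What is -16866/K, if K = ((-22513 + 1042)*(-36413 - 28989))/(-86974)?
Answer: 244483914/234041057 ≈ 1.0446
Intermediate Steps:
K = -702123171/43487 (K = -21471*(-65402)*(-1/86974) = 1404246342*(-1/86974) = -702123171/43487 ≈ -16146.)
-16866/K = -16866/(-702123171/43487) = -16866*(-43487/702123171) = 244483914/234041057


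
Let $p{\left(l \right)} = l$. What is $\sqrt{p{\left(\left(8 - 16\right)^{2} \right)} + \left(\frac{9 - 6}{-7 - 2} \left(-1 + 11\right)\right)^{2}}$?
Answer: $\frac{26}{3} \approx 8.6667$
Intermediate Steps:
$\sqrt{p{\left(\left(8 - 16\right)^{2} \right)} + \left(\frac{9 - 6}{-7 - 2} \left(-1 + 11\right)\right)^{2}} = \sqrt{\left(8 - 16\right)^{2} + \left(\frac{9 - 6}{-7 - 2} \left(-1 + 11\right)\right)^{2}} = \sqrt{\left(-8\right)^{2} + \left(\frac{3}{-9} \cdot 10\right)^{2}} = \sqrt{64 + \left(3 \left(- \frac{1}{9}\right) 10\right)^{2}} = \sqrt{64 + \left(\left(- \frac{1}{3}\right) 10\right)^{2}} = \sqrt{64 + \left(- \frac{10}{3}\right)^{2}} = \sqrt{64 + \frac{100}{9}} = \sqrt{\frac{676}{9}} = \frac{26}{3}$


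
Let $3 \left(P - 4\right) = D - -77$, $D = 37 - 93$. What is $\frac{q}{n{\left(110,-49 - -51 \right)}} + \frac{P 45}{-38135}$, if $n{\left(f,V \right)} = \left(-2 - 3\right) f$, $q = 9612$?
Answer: $- \frac{36682587}{2097425} \approx -17.489$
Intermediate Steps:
$n{\left(f,V \right)} = - 5 f$
$D = -56$
$P = 11$ ($P = 4 + \frac{-56 - -77}{3} = 4 + \frac{-56 + 77}{3} = 4 + \frac{1}{3} \cdot 21 = 4 + 7 = 11$)
$\frac{q}{n{\left(110,-49 - -51 \right)}} + \frac{P 45}{-38135} = \frac{9612}{\left(-5\right) 110} + \frac{11 \cdot 45}{-38135} = \frac{9612}{-550} + 495 \left(- \frac{1}{38135}\right) = 9612 \left(- \frac{1}{550}\right) - \frac{99}{7627} = - \frac{4806}{275} - \frac{99}{7627} = - \frac{36682587}{2097425}$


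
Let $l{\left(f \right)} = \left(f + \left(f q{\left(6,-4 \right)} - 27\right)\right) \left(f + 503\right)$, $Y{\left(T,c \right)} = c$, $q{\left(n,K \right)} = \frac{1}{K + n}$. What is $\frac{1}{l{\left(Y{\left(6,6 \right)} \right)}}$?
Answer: $- \frac{1}{9162} \approx -0.00010915$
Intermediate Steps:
$l{\left(f \right)} = \left(-27 + \frac{3 f}{2}\right) \left(503 + f\right)$ ($l{\left(f \right)} = \left(f + \left(\frac{f}{-4 + 6} - 27\right)\right) \left(f + 503\right) = \left(f + \left(\frac{f}{2} - 27\right)\right) \left(503 + f\right) = \left(f + \left(-27 + \frac{f}{2}\right)\right) \left(503 + f\right) = \left(-27 + \frac{3 f}{2}\right) \left(503 + f\right)$)
$\frac{1}{l{\left(Y{\left(6,6 \right)} \right)}} = \frac{1}{-13581 + \frac{3 \cdot 6^{2}}{2} + \frac{1455}{2} \cdot 6} = \frac{1}{-13581 + \frac{3}{2} \cdot 36 + 4365} = \frac{1}{-13581 + 54 + 4365} = \frac{1}{-9162} = - \frac{1}{9162}$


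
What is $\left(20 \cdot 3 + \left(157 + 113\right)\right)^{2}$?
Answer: $108900$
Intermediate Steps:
$\left(20 \cdot 3 + \left(157 + 113\right)\right)^{2} = \left(60 + 270\right)^{2} = 330^{2} = 108900$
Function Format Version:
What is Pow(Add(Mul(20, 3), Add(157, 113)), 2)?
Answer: 108900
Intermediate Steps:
Pow(Add(Mul(20, 3), Add(157, 113)), 2) = Pow(Add(60, 270), 2) = Pow(330, 2) = 108900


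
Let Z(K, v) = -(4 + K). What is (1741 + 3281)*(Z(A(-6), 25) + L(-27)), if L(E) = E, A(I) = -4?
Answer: -135594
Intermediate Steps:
Z(K, v) = -4 - K
(1741 + 3281)*(Z(A(-6), 25) + L(-27)) = (1741 + 3281)*((-4 - 1*(-4)) - 27) = 5022*((-4 + 4) - 27) = 5022*(0 - 27) = 5022*(-27) = -135594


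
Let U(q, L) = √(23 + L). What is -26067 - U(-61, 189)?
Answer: -26067 - 2*√53 ≈ -26082.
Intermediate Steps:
-26067 - U(-61, 189) = -26067 - √(23 + 189) = -26067 - √212 = -26067 - 2*√53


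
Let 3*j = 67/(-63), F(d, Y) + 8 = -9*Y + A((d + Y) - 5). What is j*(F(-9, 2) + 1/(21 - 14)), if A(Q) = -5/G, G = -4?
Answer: 46163/5292 ≈ 8.7232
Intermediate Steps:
A(Q) = 5/4 (A(Q) = -5/(-4) = -5*(-¼) = 5/4)
F(d, Y) = -27/4 - 9*Y (F(d, Y) = -8 + (-9*Y + 5/4) = -8 + (5/4 - 9*Y) = -27/4 - 9*Y)
j = -67/189 (j = (67/(-63))/3 = (67*(-1/63))/3 = (⅓)*(-67/63) = -67/189 ≈ -0.35450)
j*(F(-9, 2) + 1/(21 - 14)) = -67*((-27/4 - 9*2) + 1/(21 - 14))/189 = -67*((-27/4 - 18) + 1/7)/189 = -67*(-99/4 + ⅐)/189 = -67/189*(-689/28) = 46163/5292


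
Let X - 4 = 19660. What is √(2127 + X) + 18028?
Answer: 18028 + √21791 ≈ 18176.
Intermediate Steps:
X = 19664 (X = 4 + 19660 = 19664)
√(2127 + X) + 18028 = √(2127 + 19664) + 18028 = √21791 + 18028 = 18028 + √21791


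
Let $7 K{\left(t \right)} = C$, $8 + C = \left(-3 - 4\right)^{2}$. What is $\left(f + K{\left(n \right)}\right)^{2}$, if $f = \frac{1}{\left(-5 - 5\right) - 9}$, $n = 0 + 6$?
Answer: $\frac{595984}{17689} \approx 33.692$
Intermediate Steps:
$C = 41$ ($C = -8 + \left(-3 - 4\right)^{2} = -8 + \left(-7\right)^{2} = -8 + 49 = 41$)
$n = 6$
$f = - \frac{1}{19}$ ($f = \frac{1}{\left(-5 - 5\right) - 9} = \frac{1}{-10 - 9} = \frac{1}{-19} = - \frac{1}{19} \approx -0.052632$)
$K{\left(t \right)} = \frac{41}{7}$ ($K{\left(t \right)} = \frac{1}{7} \cdot 41 = \frac{41}{7}$)
$\left(f + K{\left(n \right)}\right)^{2} = \left(- \frac{1}{19} + \frac{41}{7}\right)^{2} = \left(\frac{772}{133}\right)^{2} = \frac{595984}{17689}$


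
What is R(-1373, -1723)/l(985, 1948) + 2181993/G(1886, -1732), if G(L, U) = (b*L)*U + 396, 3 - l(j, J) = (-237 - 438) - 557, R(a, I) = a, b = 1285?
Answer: -5765888244007/5183935871140 ≈ -1.1123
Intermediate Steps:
l(j, J) = 1235 (l(j, J) = 3 - ((-237 - 438) - 557) = 3 - (-675 - 557) = 3 - 1*(-1232) = 3 + 1232 = 1235)
G(L, U) = 396 + 1285*L*U (G(L, U) = (1285*L)*U + 396 = 1285*L*U + 396 = 396 + 1285*L*U)
R(-1373, -1723)/l(985, 1948) + 2181993/G(1886, -1732) = -1373/1235 + 2181993/(396 + 1285*1886*(-1732)) = -1373*1/1235 + 2181993/(396 - 4197519320) = -1373/1235 + 2181993/(-4197518924) = -1373/1235 + 2181993*(-1/4197518924) = -1373/1235 - 2181993/4197518924 = -5765888244007/5183935871140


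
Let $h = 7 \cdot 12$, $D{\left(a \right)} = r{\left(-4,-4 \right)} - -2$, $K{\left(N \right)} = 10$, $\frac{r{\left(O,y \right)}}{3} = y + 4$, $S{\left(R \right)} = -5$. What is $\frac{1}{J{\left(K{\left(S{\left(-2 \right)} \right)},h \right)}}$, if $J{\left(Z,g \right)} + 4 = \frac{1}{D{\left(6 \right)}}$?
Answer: $- \frac{2}{7} \approx -0.28571$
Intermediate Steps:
$r{\left(O,y \right)} = 12 + 3 y$ ($r{\left(O,y \right)} = 3 \left(y + 4\right) = 3 \left(4 + y\right) = 12 + 3 y$)
$D{\left(a \right)} = 2$ ($D{\left(a \right)} = \left(12 + 3 \left(-4\right)\right) - -2 = \left(12 - 12\right) + 2 = 0 + 2 = 2$)
$h = 84$
$J{\left(Z,g \right)} = - \frac{7}{2}$ ($J{\left(Z,g \right)} = -4 + \frac{1}{2} = - \frac{7}{2}$)
$\frac{1}{J{\left(K{\left(S{\left(-2 \right)} \right)},h \right)}} = \frac{1}{- \frac{7}{2}} = - \frac{2}{7}$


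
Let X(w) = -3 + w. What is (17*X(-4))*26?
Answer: -3094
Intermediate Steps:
(17*X(-4))*26 = (17*(-3 - 4))*26 = (17*(-7))*26 = -119*26 = -3094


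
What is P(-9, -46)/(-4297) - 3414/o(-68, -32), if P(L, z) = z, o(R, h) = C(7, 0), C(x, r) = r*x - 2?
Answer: 7335025/4297 ≈ 1707.0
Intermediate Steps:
C(x, r) = -2 + r*x
o(R, h) = -2 (o(R, h) = -2 + 0*7 = -2 + 0 = -2)
P(-9, -46)/(-4297) - 3414/o(-68, -32) = -46/(-4297) - 3414/(-2) = -46*(-1/4297) - 3414*(-1/2) = 46/4297 + 1707 = 7335025/4297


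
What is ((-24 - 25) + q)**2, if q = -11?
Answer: 3600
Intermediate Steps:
((-24 - 25) + q)**2 = ((-24 - 25) - 11)**2 = (-49 - 11)**2 = (-60)**2 = 3600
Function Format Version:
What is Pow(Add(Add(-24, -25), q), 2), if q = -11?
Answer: 3600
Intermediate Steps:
Pow(Add(Add(-24, -25), q), 2) = Pow(Add(Add(-24, -25), -11), 2) = Pow(Add(-49, -11), 2) = Pow(-60, 2) = 3600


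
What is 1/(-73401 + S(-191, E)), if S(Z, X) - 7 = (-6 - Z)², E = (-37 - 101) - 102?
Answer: -1/39169 ≈ -2.5530e-5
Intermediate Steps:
E = -240 (E = -138 - 102 = -240)
S(Z, X) = 7 + (-6 - Z)²
1/(-73401 + S(-191, E)) = 1/(-73401 + (7 + (6 - 191)²)) = 1/(-73401 + (7 + (-185)²)) = 1/(-73401 + (7 + 34225)) = 1/(-73401 + 34232) = 1/(-39169) = -1/39169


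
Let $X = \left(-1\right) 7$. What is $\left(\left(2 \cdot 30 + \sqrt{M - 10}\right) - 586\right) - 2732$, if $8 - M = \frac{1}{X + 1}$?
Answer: $-3258 + \frac{i \sqrt{66}}{6} \approx -3258.0 + 1.354 i$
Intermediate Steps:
$X = -7$
$M = \frac{49}{6}$ ($M = 8 - \frac{1}{-7 + 1} = 8 - \frac{1}{-6} = 8 - - \frac{1}{6} = 8 + \frac{1}{6} = \frac{49}{6} \approx 8.1667$)
$\left(\left(2 \cdot 30 + \sqrt{M - 10}\right) - 586\right) - 2732 = \left(\left(2 \cdot 30 + \sqrt{\frac{49}{6} - 10}\right) - 586\right) - 2732 = \left(\left(60 + \sqrt{- \frac{11}{6}}\right) - 586\right) - 2732 = \left(\left(60 + \frac{i \sqrt{66}}{6}\right) - 586\right) - 2732 = \left(-526 + \frac{i \sqrt{66}}{6}\right) - 2732 = -3258 + \frac{i \sqrt{66}}{6}$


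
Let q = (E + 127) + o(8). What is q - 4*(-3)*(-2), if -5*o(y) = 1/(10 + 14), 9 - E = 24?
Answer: 10559/120 ≈ 87.992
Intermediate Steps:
E = -15 (E = 9 - 1*24 = 9 - 24 = -15)
o(y) = -1/120 (o(y) = -1/(5*(10 + 14)) = -1/5/24 = -1/5*1/24 = -1/120)
q = 13439/120 (q = (-15 + 127) - 1/120 = 112 - 1/120 = 13439/120 ≈ 111.99)
q - 4*(-3)*(-2) = 13439/120 - 4*(-3)*(-2) = 13439/120 + 12*(-2) = 13439/120 - 24 = 10559/120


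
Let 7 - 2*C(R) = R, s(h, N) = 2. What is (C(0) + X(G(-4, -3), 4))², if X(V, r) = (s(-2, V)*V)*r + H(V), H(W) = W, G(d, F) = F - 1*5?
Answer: 18769/4 ≈ 4692.3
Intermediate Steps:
G(d, F) = -5 + F (G(d, F) = F - 5 = -5 + F)
C(R) = 7/2 - R/2
X(V, r) = V + 2*V*r (X(V, r) = (2*V)*r + V = 2*V*r + V = V + 2*V*r)
(C(0) + X(G(-4, -3), 4))² = ((7/2 - ½*0) + (-5 - 3)*(1 + 2*4))² = ((7/2 + 0) - 8*(1 + 8))² = (7/2 - 8*9)² = (7/2 - 72)² = (-137/2)² = 18769/4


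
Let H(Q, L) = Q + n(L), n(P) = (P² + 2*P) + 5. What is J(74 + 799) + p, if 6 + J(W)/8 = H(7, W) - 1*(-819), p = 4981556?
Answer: 11099156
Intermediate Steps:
n(P) = 5 + P² + 2*P
H(Q, L) = 5 + Q + L² + 2*L (H(Q, L) = Q + (5 + L² + 2*L) = 5 + Q + L² + 2*L)
J(W) = 6600 + 8*W² + 16*W (J(W) = -48 + 8*((5 + 7 + W² + 2*W) - 1*(-819)) = -48 + 8*((12 + W² + 2*W) + 819) = -48 + 8*(831 + W² + 2*W) = -48 + (6648 + 8*W² + 16*W) = 6600 + 8*W² + 16*W)
J(74 + 799) + p = (6600 + 8*(74 + 799)² + 16*(74 + 799)) + 4981556 = (6600 + 8*873² + 16*873) + 4981556 = (6600 + 8*762129 + 13968) + 4981556 = (6600 + 6097032 + 13968) + 4981556 = 6117600 + 4981556 = 11099156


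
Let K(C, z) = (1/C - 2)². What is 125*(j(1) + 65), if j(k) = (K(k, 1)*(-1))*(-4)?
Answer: 8625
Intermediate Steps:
K(C, z) = (-2 + 1/C)² (K(C, z) = (1/C - 2)² = (-2 + 1/C)²)
j(k) = 4*(-1 + 2*k)²/k² (j(k) = (((-1 + 2*k)²/k²)*(-1))*(-4) = -(-1 + 2*k)²/k²*(-4) = 4*(-1 + 2*k)²/k²)
125*(j(1) + 65) = 125*(4*(-1 + 2*1)²/1² + 65) = 125*(4*1*(-1 + 2)² + 65) = 125*(4*1*1² + 65) = 125*(4*1*1 + 65) = 125*(4 + 65) = 125*69 = 8625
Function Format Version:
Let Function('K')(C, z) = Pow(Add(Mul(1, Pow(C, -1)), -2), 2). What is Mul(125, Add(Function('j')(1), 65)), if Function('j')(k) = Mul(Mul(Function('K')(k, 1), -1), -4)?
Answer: 8625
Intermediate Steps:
Function('K')(C, z) = Pow(Add(-2, Pow(C, -1)), 2) (Function('K')(C, z) = Pow(Add(Pow(C, -1), -2), 2) = Pow(Add(-2, Pow(C, -1)), 2))
Function('j')(k) = Mul(4, Pow(k, -2), Pow(Add(-1, Mul(2, k)), 2)) (Function('j')(k) = Mul(Mul(Mul(Pow(k, -2), Pow(Add(-1, Mul(2, k)), 2)), -1), -4) = Mul(Mul(-1, Pow(k, -2), Pow(Add(-1, Mul(2, k)), 2)), -4) = Mul(4, Pow(k, -2), Pow(Add(-1, Mul(2, k)), 2)))
Mul(125, Add(Function('j')(1), 65)) = Mul(125, Add(Mul(4, Pow(1, -2), Pow(Add(-1, Mul(2, 1)), 2)), 65)) = Mul(125, Add(Mul(4, 1, Pow(Add(-1, 2), 2)), 65)) = Mul(125, Add(Mul(4, 1, Pow(1, 2)), 65)) = Mul(125, Add(Mul(4, 1, 1), 65)) = Mul(125, Add(4, 65)) = Mul(125, 69) = 8625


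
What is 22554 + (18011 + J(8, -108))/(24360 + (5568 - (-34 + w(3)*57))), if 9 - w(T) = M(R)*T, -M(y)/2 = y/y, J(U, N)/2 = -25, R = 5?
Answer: 656497239/29107 ≈ 22555.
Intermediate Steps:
J(U, N) = -50 (J(U, N) = 2*(-25) = -50)
M(y) = -2 (M(y) = -2*y/y = -2*1 = -2)
w(T) = 9 + 2*T (w(T) = 9 - (-2)*T = 9 + 2*T)
22554 + (18011 + J(8, -108))/(24360 + (5568 - (-34 + w(3)*57))) = 22554 + (18011 - 50)/(24360 + (5568 - (-34 + (9 + 2*3)*57))) = 22554 + 17961/(24360 + (5568 - (-34 + (9 + 6)*57))) = 22554 + 17961/(24360 + (5568 - (-34 + 15*57))) = 22554 + 17961/(24360 + (5568 - (-34 + 855))) = 22554 + 17961/(24360 + (5568 - 1*821)) = 22554 + 17961/(24360 + (5568 - 821)) = 22554 + 17961/(24360 + 4747) = 22554 + 17961/29107 = 656497239/29107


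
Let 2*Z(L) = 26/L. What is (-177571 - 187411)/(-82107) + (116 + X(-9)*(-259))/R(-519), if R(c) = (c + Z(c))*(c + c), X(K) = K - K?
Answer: 49160711737/11058745509 ≈ 4.4454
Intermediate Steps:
Z(L) = 13/L (Z(L) = (26/L)/2 = 13/L)
X(K) = 0
R(c) = 2*c*(c + 13/c) (R(c) = (c + 13/c)*(c + c) = (c + 13/c)*(2*c) = 2*c*(c + 13/c))
(-177571 - 187411)/(-82107) + (116 + X(-9)*(-259))/R(-519) = (-177571 - 187411)/(-82107) + (116 + 0*(-259))/(26 + 2*(-519)**2) = -364982*(-1/82107) + (116 + 0)/(26 + 2*269361) = 364982/82107 + 116/(26 + 538722) = 364982/82107 + 116/538748 = 364982/82107 + 116*(1/538748) = 364982/82107 + 29/134687 = 49160711737/11058745509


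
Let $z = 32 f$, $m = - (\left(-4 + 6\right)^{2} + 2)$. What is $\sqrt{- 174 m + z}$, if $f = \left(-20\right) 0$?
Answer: $6 \sqrt{29} \approx 32.311$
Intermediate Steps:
$f = 0$
$m = -6$ ($m = - (2^{2} + 2) = - (4 + 2) = \left(-1\right) 6 = -6$)
$z = 0$ ($z = 32 \cdot 0 = 0$)
$\sqrt{- 174 m + z} = \sqrt{\left(-174\right) \left(-6\right) + 0} = \sqrt{1044 + 0} = \sqrt{1044} = 6 \sqrt{29}$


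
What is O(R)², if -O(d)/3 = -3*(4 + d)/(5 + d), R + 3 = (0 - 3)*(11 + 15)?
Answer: 480249/5776 ≈ 83.146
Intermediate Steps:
R = -81 (R = -3 + (0 - 3)*(11 + 15) = -3 - 3*26 = -3 - 78 = -81)
O(d) = 9*(4 + d)/(5 + d) (O(d) = -(-9)*(4 + d)/(5 + d) = 9*(4 + d)/(5 + d))
O(R)² = (9*(4 - 81)/(5 - 81))² = (9*(-77)/(-76))² = (9*(-1/76)*(-77))² = (693/76)² = 480249/5776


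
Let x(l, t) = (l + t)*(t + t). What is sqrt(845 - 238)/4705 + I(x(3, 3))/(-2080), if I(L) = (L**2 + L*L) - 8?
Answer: -323/260 + sqrt(607)/4705 ≈ -1.2371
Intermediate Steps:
x(l, t) = 2*t*(l + t) (x(l, t) = (l + t)*(2*t) = 2*t*(l + t))
I(L) = -8 + 2*L**2 (I(L) = (L**2 + L**2) - 8 = 2*L**2 - 8 = -8 + 2*L**2)
sqrt(845 - 238)/4705 + I(x(3, 3))/(-2080) = sqrt(845 - 238)/4705 + (-8 + 2*(2*3*(3 + 3))**2)/(-2080) = sqrt(607)*(1/4705) + (-8 + 2*(2*3*6)**2)*(-1/2080) = sqrt(607)/4705 + (-8 + 2*36**2)*(-1/2080) = sqrt(607)/4705 + (-8 + 2*1296)*(-1/2080) = sqrt(607)/4705 + (-8 + 2592)*(-1/2080) = sqrt(607)/4705 + 2584*(-1/2080) = sqrt(607)/4705 - 323/260 = -323/260 + sqrt(607)/4705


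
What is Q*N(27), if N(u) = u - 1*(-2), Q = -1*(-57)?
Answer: 1653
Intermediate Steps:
Q = 57
N(u) = 2 + u (N(u) = u + 2 = 2 + u)
Q*N(27) = 57*(2 + 27) = 57*29 = 1653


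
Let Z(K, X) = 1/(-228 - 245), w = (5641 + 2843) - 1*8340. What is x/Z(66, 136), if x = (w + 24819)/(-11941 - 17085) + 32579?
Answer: -447274992043/29026 ≈ -1.5409e+7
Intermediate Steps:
w = 144 (w = 8484 - 8340 = 144)
Z(K, X) = -1/473 (Z(K, X) = 1/(-473) = -1/473)
x = 945613091/29026 (x = (144 + 24819)/(-11941 - 17085) + 32579 = 24963/(-29026) + 32579 = 24963*(-1/29026) + 32579 = -24963/29026 + 32579 = 945613091/29026 ≈ 32578.)
x/Z(66, 136) = 945613091/(29026*(-1/473)) = (945613091/29026)*(-473) = -447274992043/29026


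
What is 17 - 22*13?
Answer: -269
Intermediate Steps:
17 - 22*13 = 17 - 286 = -269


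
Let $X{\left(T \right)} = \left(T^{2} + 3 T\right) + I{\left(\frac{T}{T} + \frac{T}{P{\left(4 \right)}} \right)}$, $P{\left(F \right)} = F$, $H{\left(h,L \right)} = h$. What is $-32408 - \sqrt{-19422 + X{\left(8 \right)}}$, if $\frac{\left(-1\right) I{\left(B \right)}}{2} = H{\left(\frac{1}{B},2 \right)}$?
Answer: $-32408 - \frac{2 i \sqrt{43503}}{3} \approx -32408.0 - 139.05 i$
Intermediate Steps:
$I{\left(B \right)} = - \frac{2}{B}$
$X{\left(T \right)} = T^{2} - \frac{2}{1 + \frac{T}{4}} + 3 T$ ($X{\left(T \right)} = \left(T^{2} + 3 T\right) - \frac{2}{\frac{T}{T} + \frac{T}{4}} = \left(T^{2} + 3 T\right) - \frac{2}{1 + T \frac{1}{4}} = \left(T^{2} + 3 T\right) - \frac{2}{1 + \frac{T}{4}} = T^{2} - \frac{2}{1 + \frac{T}{4}} + 3 T$)
$-32408 - \sqrt{-19422 + X{\left(8 \right)}} = -32408 - \sqrt{-19422 + \frac{-8 + 8 \left(3 + 8\right) \left(4 + 8\right)}{4 + 8}} = -32408 - \sqrt{-19422 + \frac{-8 + 8 \cdot 11 \cdot 12}{12}} = -32408 - \sqrt{-19422 + \frac{-8 + 1056}{12}} = -32408 - \sqrt{-19422 + \frac{1}{12} \cdot 1048} = -32408 - \sqrt{-19422 + \frac{262}{3}} = -32408 - \sqrt{- \frac{58004}{3}} = -32408 - \frac{2 i \sqrt{43503}}{3}$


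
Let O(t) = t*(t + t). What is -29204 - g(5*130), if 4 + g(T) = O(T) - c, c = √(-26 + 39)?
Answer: -874200 + √13 ≈ -8.7420e+5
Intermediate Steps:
O(t) = 2*t² (O(t) = t*(2*t) = 2*t²)
c = √13 ≈ 3.6056
g(T) = -4 - √13 + 2*T² (g(T) = -4 + (2*T² - √13) = -4 + (-√13 + 2*T²) = -4 - √13 + 2*T²)
-29204 - g(5*130) = -29204 - (-4 - √13 + 2*(5*130)²) = -29204 - (-4 - √13 + 2*650²) = -29204 - (-4 - √13 + 2*422500) = -29204 - (-4 - √13 + 845000) = -29204 - (844996 - √13) = -29204 + (-844996 + √13) = -874200 + √13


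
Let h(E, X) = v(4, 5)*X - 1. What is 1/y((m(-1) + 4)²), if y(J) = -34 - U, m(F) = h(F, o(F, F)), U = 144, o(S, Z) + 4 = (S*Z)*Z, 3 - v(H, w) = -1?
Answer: -1/178 ≈ -0.0056180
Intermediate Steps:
v(H, w) = 4 (v(H, w) = 3 - 1*(-1) = 3 + 1 = 4)
o(S, Z) = -4 + S*Z² (o(S, Z) = -4 + (S*Z)*Z = -4 + S*Z²)
h(E, X) = -1 + 4*X (h(E, X) = 4*X - 1 = -1 + 4*X)
m(F) = -17 + 4*F³ (m(F) = -1 + 4*(-4 + F*F²) = -1 + 4*(-4 + F³) = -1 + (-16 + 4*F³) = -17 + 4*F³)
y(J) = -178 (y(J) = -34 - 1*144 = -34 - 144 = -178)
1/y((m(-1) + 4)²) = 1/(-178) = -1/178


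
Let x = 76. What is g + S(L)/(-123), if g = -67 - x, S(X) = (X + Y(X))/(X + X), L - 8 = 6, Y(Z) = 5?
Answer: -492511/3444 ≈ -143.01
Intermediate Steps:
L = 14 (L = 8 + 6 = 14)
S(X) = (5 + X)/(2*X) (S(X) = (X + 5)/(X + X) = (5 + X)/((2*X)) = (5 + X)*(1/(2*X)) = (5 + X)/(2*X))
g = -143 (g = -67 - 1*76 = -67 - 76 = -143)
g + S(L)/(-123) = -143 + ((1/2)*(5 + 14)/14)/(-123) = -143 - 19/(246*14) = -143 - 1/123*19/28 = -143 - 19/3444 = -492511/3444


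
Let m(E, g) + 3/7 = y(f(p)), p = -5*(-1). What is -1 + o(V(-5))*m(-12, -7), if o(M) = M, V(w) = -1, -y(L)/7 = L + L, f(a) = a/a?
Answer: 94/7 ≈ 13.429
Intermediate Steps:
p = 5
f(a) = 1
y(L) = -14*L (y(L) = -7*(L + L) = -14*L)
m(E, g) = -101/7 (m(E, g) = -3/7 - 14*1 = -3/7 - 14 = -101/7)
-1 + o(V(-5))*m(-12, -7) = -1 - 1*(-101/7) = -1 + 101/7 = 94/7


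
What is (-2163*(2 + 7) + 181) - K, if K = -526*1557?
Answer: 799696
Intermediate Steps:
K = -818982
(-2163*(2 + 7) + 181) - K = (-2163*(2 + 7) + 181) - 1*(-818982) = (-2163*9 + 181) + 818982 = (-721*27 + 181) + 818982 = (-19467 + 181) + 818982 = -19286 + 818982 = 799696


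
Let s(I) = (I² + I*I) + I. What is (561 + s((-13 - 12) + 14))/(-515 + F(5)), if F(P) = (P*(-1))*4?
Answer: -792/535 ≈ -1.4804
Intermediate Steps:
F(P) = -4*P (F(P) = -P*4 = -4*P)
s(I) = I + 2*I² (s(I) = (I² + I²) + I = 2*I² + I = I + 2*I²)
(561 + s((-13 - 12) + 14))/(-515 + F(5)) = (561 + ((-13 - 12) + 14)*(1 + 2*((-13 - 12) + 14)))/(-515 - 4*5) = (561 + (-25 + 14)*(1 + 2*(-25 + 14)))/(-515 - 20) = (561 - 11*(1 + 2*(-11)))/(-535) = (561 - 11*(1 - 22))*(-1/535) = (561 - 11*(-21))*(-1/535) = (561 + 231)*(-1/535) = 792*(-1/535) = -792/535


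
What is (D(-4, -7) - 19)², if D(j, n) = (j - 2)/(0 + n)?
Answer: 16129/49 ≈ 329.16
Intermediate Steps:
D(j, n) = (-2 + j)/n
(D(-4, -7) - 19)² = ((-2 - 4)/(-7) - 19)² = (-⅐*(-6) - 19)² = (6/7 - 19)² = (-127/7)² = 16129/49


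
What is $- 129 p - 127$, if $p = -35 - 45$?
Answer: $10193$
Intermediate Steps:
$p = -80$ ($p = -35 - 45 = -80$)
$- 129 p - 127 = \left(-129\right) \left(-80\right) - 127 = 10320 - 127 = 10193$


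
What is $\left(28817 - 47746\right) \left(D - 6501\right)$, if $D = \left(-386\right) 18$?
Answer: $254576121$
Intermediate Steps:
$D = -6948$
$\left(28817 - 47746\right) \left(D - 6501\right) = \left(28817 - 47746\right) \left(-6948 - 6501\right) = \left(-18929\right) \left(-13449\right) = 254576121$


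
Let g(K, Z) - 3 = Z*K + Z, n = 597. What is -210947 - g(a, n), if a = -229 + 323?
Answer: -267665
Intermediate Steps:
a = 94
g(K, Z) = 3 + Z + K*Z (g(K, Z) = 3 + (Z*K + Z) = 3 + (K*Z + Z) = 3 + (Z + K*Z) = 3 + Z + K*Z)
-210947 - g(a, n) = -210947 - (3 + 597 + 94*597) = -210947 - (3 + 597 + 56118) = -210947 - 1*56718 = -210947 - 56718 = -267665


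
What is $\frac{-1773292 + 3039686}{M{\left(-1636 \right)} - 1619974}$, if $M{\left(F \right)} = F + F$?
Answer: $- \frac{633197}{811623} \approx -0.78016$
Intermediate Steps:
$M{\left(F \right)} = 2 F$
$\frac{-1773292 + 3039686}{M{\left(-1636 \right)} - 1619974} = \frac{-1773292 + 3039686}{2 \left(-1636\right) - 1619974} = \frac{1266394}{-3272 - 1619974} = \frac{1266394}{-1623246} = 1266394 \left(- \frac{1}{1623246}\right) = - \frac{633197}{811623}$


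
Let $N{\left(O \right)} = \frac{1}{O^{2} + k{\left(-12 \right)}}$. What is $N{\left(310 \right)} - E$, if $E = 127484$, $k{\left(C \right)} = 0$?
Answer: $- \frac{12251212399}{96100} \approx -1.2748 \cdot 10^{5}$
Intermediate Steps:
$N{\left(O \right)} = \frac{1}{O^{2}}$ ($N{\left(O \right)} = \frac{1}{O^{2} + 0} = \frac{1}{O^{2}}$)
$N{\left(310 \right)} - E = \frac{1}{96100} - 127484 = - \frac{12251212399}{96100}$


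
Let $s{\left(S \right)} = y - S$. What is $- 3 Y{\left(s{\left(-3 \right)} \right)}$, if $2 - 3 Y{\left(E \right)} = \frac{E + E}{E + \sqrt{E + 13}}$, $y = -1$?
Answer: $- \frac{30}{11} + \frac{4 \sqrt{15}}{11} \approx -1.3189$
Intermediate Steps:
$s{\left(S \right)} = -1 - S$
$Y{\left(E \right)} = \frac{2}{3} - \frac{2 E}{3 \left(E + \sqrt{13 + E}\right)}$ ($Y{\left(E \right)} = \frac{2}{3} - \frac{\left(E + E\right) \frac{1}{E + \sqrt{E + 13}}}{3} = \frac{2}{3} - \frac{2 E \frac{1}{E + \sqrt{13 + E}}}{3} = \frac{2}{3} - \frac{2 E}{3 \left(E + \sqrt{13 + E}\right)}$)
$- 3 Y{\left(s{\left(-3 \right)} \right)} = - 3 \frac{2 \sqrt{13 - -2}}{3 \left(\left(-1 - -3\right) + \sqrt{13 - -2}\right)} = - 3 \frac{2 \sqrt{13 + \left(-1 + 3\right)}}{3 \left(\left(-1 + 3\right) + \sqrt{13 + \left(-1 + 3\right)}\right)} = - 3 \frac{2 \sqrt{13 + 2}}{3 \left(2 + \sqrt{13 + 2}\right)} = - 3 \frac{2 \sqrt{15}}{3 \left(2 + \sqrt{15}\right)} = - \frac{2 \sqrt{15}}{2 + \sqrt{15}}$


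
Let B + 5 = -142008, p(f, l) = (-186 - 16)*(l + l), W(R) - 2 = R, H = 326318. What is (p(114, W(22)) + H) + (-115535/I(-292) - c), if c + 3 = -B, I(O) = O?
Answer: 51102239/292 ≈ 1.7501e+5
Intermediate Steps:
W(R) = 2 + R
p(f, l) = -404*l
B = -142013 (B = -5 - 142008 = -142013)
c = 142010 (c = -3 - 1*(-142013) = -3 + 142013 = 142010)
(p(114, W(22)) + H) + (-115535/I(-292) - c) = (-404*(2 + 22) + 326318) + (-115535/(-292) - 1*142010) = (-404*24 + 326318) + (-115535*(-1/292) - 142010) = (-9696 + 326318) + (115535/292 - 142010) = 316622 - 41351385/292 = 51102239/292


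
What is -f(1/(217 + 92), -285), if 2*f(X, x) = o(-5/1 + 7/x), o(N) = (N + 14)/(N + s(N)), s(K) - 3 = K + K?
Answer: 1279/3441 ≈ 0.37169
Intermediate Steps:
s(K) = 3 + 2*K (s(K) = 3 + (K + K) = 3 + 2*K)
o(N) = (14 + N)/(3 + 3*N) (o(N) = (N + 14)/(N + (3 + 2*N)) = (14 + N)/(3 + 3*N))
f(X, x) = (9 + 7/x)/(6*(-4 + 7/x)) (f(X, x) = ((14 + (-5/1 + 7/x))/(3*(1 + (-5/1 + 7/x))))/2 = ((14 + (-5*1 + 7/x))/(3*(1 + (-5*1 + 7/x))))/2 = ((14 + (-5 + 7/x))/(3*(1 + (-5 + 7/x))))/2 = ((9 + 7/x)/(3*(-4 + 7/x)))/2 = (9 + 7/x)/(6*(-4 + 7/x)))
-f(1/(217 + 92), -285) = -(7 + 9*(-285))/(6*(7 - 4*(-285))) = -(7 - 2565)/(6*(7 + 1140)) = -(-2558)/(6*1147) = -1*(-1279/3441) = 1279/3441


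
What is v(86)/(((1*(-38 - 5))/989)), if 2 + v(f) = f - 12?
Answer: -1656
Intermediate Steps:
v(f) = -14 + f (v(f) = -2 + (f - 12) = -2 + (-12 + f) = -14 + f)
v(86)/(((1*(-38 - 5))/989)) = (-14 + 86)/(((1*(-38 - 5))/989)) = 72/(((1*(-43))*(1/989))) = 72/((-43*1/989)) = 72/(-1/23) = 72*(-23) = -1656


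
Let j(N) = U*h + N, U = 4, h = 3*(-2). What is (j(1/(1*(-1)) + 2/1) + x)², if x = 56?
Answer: 1089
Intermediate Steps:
h = -6
j(N) = -24 + N (j(N) = 4*(-6) + N = -24 + N)
(j(1/(1*(-1)) + 2/1) + x)² = ((-24 + (1/(1*(-1)) + 2/1)) + 56)² = ((-24 + (1*(-1) + 2*1)) + 56)² = ((-24 + (-1 + 2)) + 56)² = ((-24 + 1) + 56)² = (-23 + 56)² = 33² = 1089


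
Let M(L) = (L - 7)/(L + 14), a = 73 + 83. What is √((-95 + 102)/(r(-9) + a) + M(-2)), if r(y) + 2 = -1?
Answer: I*√7327/102 ≈ 0.8392*I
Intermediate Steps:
r(y) = -3 (r(y) = -2 - 1 = -3)
a = 156
M(L) = (-7 + L)/(14 + L)
√((-95 + 102)/(r(-9) + a) + M(-2)) = √((-95 + 102)/(-3 + 156) + (-7 - 2)/(14 - 2)) = √(7/153 - 9/12) = √(7*(1/153) + (1/12)*(-9)) = √(7/153 - ¾) = √(-431/612) = I*√7327/102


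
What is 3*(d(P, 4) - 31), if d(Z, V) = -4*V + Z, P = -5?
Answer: -156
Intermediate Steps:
d(Z, V) = Z - 4*V
3*(d(P, 4) - 31) = 3*((-5 - 4*4) - 31) = 3*((-5 - 16) - 31) = 3*(-21 - 31) = 3*(-52) = -156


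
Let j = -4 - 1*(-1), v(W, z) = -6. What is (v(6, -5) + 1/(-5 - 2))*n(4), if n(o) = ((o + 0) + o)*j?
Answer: 1032/7 ≈ 147.43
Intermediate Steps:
j = -3 (j = -4 + 1 = -3)
n(o) = -6*o (n(o) = ((o + 0) + o)*(-3) = (o + o)*(-3) = (2*o)*(-3) = -6*o)
(v(6, -5) + 1/(-5 - 2))*n(4) = (-6 + 1/(-5 - 2))*(-6*4) = (-6 + 1/(-7))*(-24) = (-6 - ⅐)*(-24) = -43/7*(-24) = 1032/7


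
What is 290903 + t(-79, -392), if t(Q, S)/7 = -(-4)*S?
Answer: 279927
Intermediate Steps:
t(Q, S) = 28*S (t(Q, S) = 7*(-(-4)*S) = 7*(4*S) = 28*S)
290903 + t(-79, -392) = 290903 + 28*(-392) = 290903 - 10976 = 279927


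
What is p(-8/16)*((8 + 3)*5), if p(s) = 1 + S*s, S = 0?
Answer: 55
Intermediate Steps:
p(s) = 1 (p(s) = 1 + 0*s = 1 + 0 = 1)
p(-8/16)*((8 + 3)*5) = 1*((8 + 3)*5) = 1*(11*5) = 1*55 = 55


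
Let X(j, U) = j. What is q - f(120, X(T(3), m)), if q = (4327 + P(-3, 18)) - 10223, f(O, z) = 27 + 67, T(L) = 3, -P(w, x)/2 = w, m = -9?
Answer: -5984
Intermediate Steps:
P(w, x) = -2*w
f(O, z) = 94
q = -5890 (q = (4327 - 2*(-3)) - 10223 = (4327 + 6) - 10223 = 4333 - 10223 = -5890)
q - f(120, X(T(3), m)) = -5890 - 1*94 = -5890 - 94 = -5984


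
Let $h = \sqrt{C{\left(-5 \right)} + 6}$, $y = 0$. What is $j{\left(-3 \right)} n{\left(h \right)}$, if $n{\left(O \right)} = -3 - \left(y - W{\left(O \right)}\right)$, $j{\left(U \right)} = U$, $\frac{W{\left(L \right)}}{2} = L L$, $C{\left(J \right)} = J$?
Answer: $3$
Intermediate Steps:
$W{\left(L \right)} = 2 L^{2}$ ($W{\left(L \right)} = 2 L L = 2 L^{2}$)
$h = 1$ ($h = \sqrt{-5 + 6} = \sqrt{1} = 1$)
$n{\left(O \right)} = -3 + 2 O^{2}$ ($n{\left(O \right)} = -3 - \left(0 - 2 O^{2}\right) = -3 - - 2 O^{2} = -3 + 2 O^{2}$)
$j{\left(-3 \right)} n{\left(h \right)} = - 3 \left(-3 + 2 \cdot 1^{2}\right) = - 3 \left(-3 + 2 \cdot 1\right) = - 3 \left(-3 + 2\right) = \left(-3\right) \left(-1\right) = 3$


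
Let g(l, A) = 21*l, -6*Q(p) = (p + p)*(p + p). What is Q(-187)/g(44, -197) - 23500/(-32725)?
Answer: -577553/23562 ≈ -24.512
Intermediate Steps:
Q(p) = -2*p**2/3 (Q(p) = -(p + p)*(p + p)/6 = -2*p*2*p/6 = -2*p**2/3)
Q(-187)/g(44, -197) - 23500/(-32725) = (-2/3*(-187)**2)/((21*44)) - 23500/(-32725) = -2/3*34969/924 - 23500*(-1/32725) = -69938/3*1/924 + 940/1309 = -3179/126 + 940/1309 = -577553/23562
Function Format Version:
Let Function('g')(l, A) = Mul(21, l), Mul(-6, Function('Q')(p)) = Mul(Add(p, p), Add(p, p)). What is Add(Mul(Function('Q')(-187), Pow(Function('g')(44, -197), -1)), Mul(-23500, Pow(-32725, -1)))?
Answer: Rational(-577553, 23562) ≈ -24.512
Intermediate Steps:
Function('Q')(p) = Mul(Rational(-2, 3), Pow(p, 2)) (Function('Q')(p) = Mul(Rational(-1, 6), Mul(Add(p, p), Add(p, p))) = Mul(Rational(-1, 6), Mul(Mul(2, p), Mul(2, p))) = Mul(Rational(-1, 6), Mul(4, Pow(p, 2))) = Mul(Rational(-2, 3), Pow(p, 2)))
Add(Mul(Function('Q')(-187), Pow(Function('g')(44, -197), -1)), Mul(-23500, Pow(-32725, -1))) = Add(Mul(Mul(Rational(-2, 3), Pow(-187, 2)), Pow(Mul(21, 44), -1)), Mul(-23500, Pow(-32725, -1))) = Add(Mul(Mul(Rational(-2, 3), 34969), Pow(924, -1)), Mul(-23500, Rational(-1, 32725))) = Add(Mul(Rational(-69938, 3), Rational(1, 924)), Rational(940, 1309)) = Add(Rational(-3179, 126), Rational(940, 1309)) = Rational(-577553, 23562)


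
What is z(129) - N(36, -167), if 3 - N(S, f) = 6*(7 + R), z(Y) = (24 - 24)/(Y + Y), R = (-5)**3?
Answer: -711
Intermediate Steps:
R = -125
z(Y) = 0 (z(Y) = 0/((2*Y)) = 0*(1/(2*Y)) = 0)
N(S, f) = 711 (N(S, f) = 3 - 6*(7 - 125) = 3 - 6*(-118) = 3 - 1*(-708) = 3 + 708 = 711)
z(129) - N(36, -167) = 0 - 1*711 = 0 - 711 = -711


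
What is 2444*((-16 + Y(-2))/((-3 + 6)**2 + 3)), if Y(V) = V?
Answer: -3666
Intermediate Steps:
2444*((-16 + Y(-2))/((-3 + 6)**2 + 3)) = 2444*((-16 - 2)/((-3 + 6)**2 + 3)) = 2444*(-18/(3**2 + 3)) = 2444*(-18/(9 + 3)) = 2444*(-18/12) = 2444*(-18*1/12) = 2444*(-3/2) = -3666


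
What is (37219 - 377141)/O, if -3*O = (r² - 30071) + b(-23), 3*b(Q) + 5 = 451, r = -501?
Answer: 1529649/331618 ≈ 4.6127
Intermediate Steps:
b(Q) = 446/3 (b(Q) = -5/3 + (⅓)*451 = -5/3 + 451/3 = 446/3)
O = -663236/9 (O = -(((-501)² - 30071) + 446/3)/3 = -((251001 - 30071) + 446/3)/3 = -(220930 + 446/3)/3 = -⅓*663236/3 = -663236/9 ≈ -73693.)
(37219 - 377141)/O = (37219 - 377141)/(-663236/9) = -339922*(-9/663236) = 1529649/331618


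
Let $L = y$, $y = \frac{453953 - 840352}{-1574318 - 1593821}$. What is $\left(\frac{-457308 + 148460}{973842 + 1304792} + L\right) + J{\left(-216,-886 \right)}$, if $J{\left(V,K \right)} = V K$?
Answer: $\frac{53136493931908095}{277654970851} \approx 1.9138 \cdot 10^{5}$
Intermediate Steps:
$J{\left(V,K \right)} = K V$
$y = \frac{29723}{243703}$ ($y = - \frac{386399}{-3168139} = \left(-386399\right) \left(- \frac{1}{3168139}\right) = \frac{29723}{243703} \approx 0.12196$)
$L = \frac{29723}{243703} \approx 0.12196$
$\left(\frac{-457308 + 148460}{973842 + 1304792} + L\right) + J{\left(-216,-886 \right)} = \left(\frac{-457308 + 148460}{973842 + 1304792} + \frac{29723}{243703}\right) - -191376 = \left(- \frac{308848}{2278634} + \frac{29723}{243703}\right) + 191376 = \left(\left(-308848\right) \frac{1}{2278634} + \frac{29723}{243703}\right) + 191376 = \left(- \frac{154424}{1139317} + \frac{29723}{243703}\right) + 191376 = - \frac{3769672881}{277654970851} + 191376 = \frac{53136493931908095}{277654970851}$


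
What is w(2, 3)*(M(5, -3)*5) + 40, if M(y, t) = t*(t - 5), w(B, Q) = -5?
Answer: -560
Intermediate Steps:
M(y, t) = t*(-5 + t)
w(2, 3)*(M(5, -3)*5) + 40 = -5*(-3*(-5 - 3))*5 + 40 = -5*(-3*(-8))*5 + 40 = -120*5 + 40 = -5*120 + 40 = -600 + 40 = -560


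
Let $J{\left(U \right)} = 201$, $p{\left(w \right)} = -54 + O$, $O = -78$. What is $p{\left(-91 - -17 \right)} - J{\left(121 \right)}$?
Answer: $-333$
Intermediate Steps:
$p{\left(w \right)} = -132$ ($p{\left(w \right)} = -54 - 78 = -132$)
$p{\left(-91 - -17 \right)} - J{\left(121 \right)} = -132 - 201 = -333$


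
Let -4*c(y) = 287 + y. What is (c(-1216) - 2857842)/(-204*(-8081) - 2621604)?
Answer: 11430439/3892320 ≈ 2.9367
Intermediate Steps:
c(y) = -287/4 - y/4 (c(y) = -(287 + y)/4 = -287/4 - y/4)
(c(-1216) - 2857842)/(-204*(-8081) - 2621604) = ((-287/4 - 1/4*(-1216)) - 2857842)/(-204*(-8081) - 2621604) = ((-287/4 + 304) - 2857842)/(1648524 - 2621604) = (929/4 - 2857842)/(-973080) = -11430439/4*(-1/973080) = 11430439/3892320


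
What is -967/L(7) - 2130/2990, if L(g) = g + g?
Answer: -292115/4186 ≈ -69.784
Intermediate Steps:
L(g) = 2*g
-967/L(7) - 2130/2990 = -967/(2*7) - 2130/2990 = -967/14 - 2130*1/2990 = -967*1/14 - 213/299 = -967/14 - 213/299 = -292115/4186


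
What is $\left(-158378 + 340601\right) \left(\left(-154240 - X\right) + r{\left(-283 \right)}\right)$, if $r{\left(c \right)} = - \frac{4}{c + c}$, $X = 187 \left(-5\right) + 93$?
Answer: $- \frac{7910597817936}{283} \approx -2.7953 \cdot 10^{10}$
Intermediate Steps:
$X = -842$ ($X = -935 + 93 = -842$)
$r{\left(c \right)} = - \frac{2}{c}$ ($r{\left(c \right)} = - \frac{4}{2 c} = - 4 \frac{1}{2 c} = - \frac{2}{c}$)
$\left(-158378 + 340601\right) \left(\left(-154240 - X\right) + r{\left(-283 \right)}\right) = \left(-158378 + 340601\right) \left(\left(-154240 - -842\right) - \frac{2}{-283}\right) = 182223 \left(\left(-154240 + 842\right) - - \frac{2}{283}\right) = 182223 \left(-153398 + \frac{2}{283}\right) = 182223 \left(- \frac{43411632}{283}\right) = - \frac{7910597817936}{283}$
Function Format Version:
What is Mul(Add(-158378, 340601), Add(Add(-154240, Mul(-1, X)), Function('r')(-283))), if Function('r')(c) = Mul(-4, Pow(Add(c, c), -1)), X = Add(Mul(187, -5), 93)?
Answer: Rational(-7910597817936, 283) ≈ -2.7953e+10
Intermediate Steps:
X = -842 (X = Add(-935, 93) = -842)
Function('r')(c) = Mul(-2, Pow(c, -1)) (Function('r')(c) = Mul(-4, Pow(Mul(2, c), -1)) = Mul(-4, Mul(Rational(1, 2), Pow(c, -1))) = Mul(-2, Pow(c, -1)))
Mul(Add(-158378, 340601), Add(Add(-154240, Mul(-1, X)), Function('r')(-283))) = Mul(Add(-158378, 340601), Add(Add(-154240, Mul(-1, -842)), Mul(-2, Pow(-283, -1)))) = Mul(182223, Add(Add(-154240, 842), Mul(-2, Rational(-1, 283)))) = Mul(182223, Add(-153398, Rational(2, 283))) = Mul(182223, Rational(-43411632, 283)) = Rational(-7910597817936, 283)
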